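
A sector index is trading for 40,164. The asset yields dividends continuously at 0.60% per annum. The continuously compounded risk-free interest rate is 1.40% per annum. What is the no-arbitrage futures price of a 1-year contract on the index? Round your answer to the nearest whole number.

40,487

F = S·e^((r − q)T) = 40164 · e^((0.0140 − 0.0060) × 1)
= 40164 · e^0.008000 = 40164 × 1.008032
F = 40,487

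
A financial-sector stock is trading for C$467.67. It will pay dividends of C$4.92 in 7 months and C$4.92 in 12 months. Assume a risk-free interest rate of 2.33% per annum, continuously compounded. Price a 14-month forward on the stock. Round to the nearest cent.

C$470.63

PV(dividends) I = 4.92·e^(−0.0233·7/12) + 4.92·e^(−0.0233·12/12)
I = 4.8536 + 4.8067 = 9.6603
F = (S − I)·e^(rT) = (467.67 − 9.6603) · e^(0.0233·14/12)
= 458.0097 · e^0.027183 = 458.0097 × 1.027556 = C$470.63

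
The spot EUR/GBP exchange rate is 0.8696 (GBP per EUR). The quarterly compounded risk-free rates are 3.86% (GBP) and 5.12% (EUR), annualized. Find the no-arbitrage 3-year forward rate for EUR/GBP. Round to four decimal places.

0.8377

By covered interest parity, F = S · (1+r_GBP/4)^(4T) / (1+r_EUR/4)^(4T)
= 0.8696 × 1.122148 / 1.164888 = 0.8696 × 0.963310
F = 0.8377 GBP per EUR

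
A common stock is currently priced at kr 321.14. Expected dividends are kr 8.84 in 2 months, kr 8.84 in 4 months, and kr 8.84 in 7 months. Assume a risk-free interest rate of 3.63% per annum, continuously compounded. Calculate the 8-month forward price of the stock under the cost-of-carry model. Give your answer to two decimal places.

PV(dividends) I = 8.84·e^(−0.0363·2/12) + 8.84·e^(−0.0363·4/12) + 8.84·e^(−0.0363·7/12)
I = 8.7867 + 8.7337 + 8.6548 = 26.1752
F = (S − I)·e^(rT) = (321.14 − 26.1752) · e^(0.0363·8/12)
= 294.9648 · e^0.024200 = 294.9648 × 1.024495 = kr 302.19

kr 302.19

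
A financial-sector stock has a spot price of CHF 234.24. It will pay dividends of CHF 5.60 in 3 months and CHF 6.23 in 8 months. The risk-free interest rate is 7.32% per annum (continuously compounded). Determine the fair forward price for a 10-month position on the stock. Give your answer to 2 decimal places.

CHF 236.82

PV(dividends) I = 5.60·e^(−0.0732·3/12) + 6.23·e^(−0.0732·8/12)
I = 5.4985 + 5.9333 = 11.4318
F = (S − I)·e^(rT) = (234.24 − 11.4318) · e^(0.0732·10/12)
= 222.8082 · e^0.061000 = 222.8082 × 1.062899 = CHF 236.82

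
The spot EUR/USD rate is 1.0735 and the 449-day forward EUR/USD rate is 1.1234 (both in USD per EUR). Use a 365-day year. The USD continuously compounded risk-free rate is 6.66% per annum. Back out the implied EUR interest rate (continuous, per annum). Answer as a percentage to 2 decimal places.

2.97%

F = S·e^((r_USD − r_EUR)T) ⇒ r_EUR = r_USD − ln(F/S)/T
ln(1.1234/1.0735) = 0.045435; /(449/365) = 0.036935
r_EUR = 0.0666 − 0.036935 = 0.029665
r_EUR = 2.97%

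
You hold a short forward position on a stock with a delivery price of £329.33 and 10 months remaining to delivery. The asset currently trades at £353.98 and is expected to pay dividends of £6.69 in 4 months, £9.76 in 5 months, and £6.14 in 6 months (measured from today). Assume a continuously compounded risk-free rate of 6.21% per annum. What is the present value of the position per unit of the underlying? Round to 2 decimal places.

PV(remaining dividends) I = 6.69·e^(−0.0621·4/12) + 9.76·e^(−0.0621·5/12) + 6.14·e^(−0.0621·6/12) = 22.0159
Current forward F = (S − I)·e^(rT) = (353.98 − 22.0159)·e^(0.0621·10/12) = 331.9641 × 1.053112 = 349.5954
Value (long) = (F − K)·e^(−rT) = (349.5954 − 329.33) × 0.949566 = 19.2433
Short position value = −(long value) = -£19.24

-£19.24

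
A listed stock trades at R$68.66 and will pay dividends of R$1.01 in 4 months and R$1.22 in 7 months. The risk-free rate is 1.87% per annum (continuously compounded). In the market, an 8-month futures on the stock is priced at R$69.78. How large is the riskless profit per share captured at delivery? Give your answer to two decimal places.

R$2.50 per share

PV(dividends) I = 1.01·e^(−0.0187·4/12) + 1.22·e^(−0.0187·7/12) = 2.2105
Fair futures F* = (S − I)·e^(rT) = (68.66 − 2.2105)·e^0.012467 = 66.4495 × 1.012545 = 67.2831
Market R$69.78 > fair 67.2831: forward overpriced → cash-and-carry (borrow at r, buy the stock and collect the dividends, short the forward).
Profit at T = |F_mkt − F*| = |69.78 − 67.2831| = R$2.50 per share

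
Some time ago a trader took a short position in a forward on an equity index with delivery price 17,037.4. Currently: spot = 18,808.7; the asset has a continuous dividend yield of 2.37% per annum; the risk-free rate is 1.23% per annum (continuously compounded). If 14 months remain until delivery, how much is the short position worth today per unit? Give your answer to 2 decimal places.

Current fair forward for the remaining 14 months: F = S·e^((r − q)·T), (r − q) = 0.0123 − 0.0237 = -0.0114
F = 18808.7 · e^(-0.0114 × 14/12) = 18808.7 × 0.98678805 = 18560.2004
Value of long forward = (F − K)·e^(−rT) = (18560.2004 − 17037.4) · e^(−0.0123·14/12)
= 1522.8004 × 0.98575247 = 1501.10
Short position value = −(long value) = -1501.10

-1501.10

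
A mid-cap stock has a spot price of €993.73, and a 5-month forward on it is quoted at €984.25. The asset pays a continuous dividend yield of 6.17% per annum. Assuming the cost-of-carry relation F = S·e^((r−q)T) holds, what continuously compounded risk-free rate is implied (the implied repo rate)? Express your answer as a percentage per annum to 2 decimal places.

From F = S·e^((r−q)T): (r − q) = ln(F/S)/T
ln(984.25/993.73) = ln(0.990460) = -0.009586
(r − q) = -0.009586 / (5/12) = -0.023006
r = ln(F/S)/T + q = -0.023006 + 0.0617 = 0.038694
r = 3.87%

3.87%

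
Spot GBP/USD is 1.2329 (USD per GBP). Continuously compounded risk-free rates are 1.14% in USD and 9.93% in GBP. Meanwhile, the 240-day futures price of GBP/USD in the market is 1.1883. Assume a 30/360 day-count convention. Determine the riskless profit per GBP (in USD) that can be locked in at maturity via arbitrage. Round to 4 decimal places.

0.0256 per GBP (in USD)

Fair futures: F* = S·e^(carry·T), with carry = (r_USD − r_GBP) = 0.0114 − 0.0993 = -0.0879
F* = 1.2329 · e^(-0.0879 × 240/360) = 1.2329 · e^-0.058600 = 1.2329 × 0.943084 = 1.1627
Market 1.1883 > fair 1.1627: forward overpriced → cash-and-carry (buy spot, short the forward).
At maturity, profit = |F_mkt − F*| = |1.1883 − 1.1627| = 0.0256 per GBP (in USD)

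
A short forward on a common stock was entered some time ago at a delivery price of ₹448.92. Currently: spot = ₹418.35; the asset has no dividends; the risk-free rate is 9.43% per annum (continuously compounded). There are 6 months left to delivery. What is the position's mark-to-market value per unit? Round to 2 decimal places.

Current fair forward for the remaining 6 months: F = S·e^(r·T), r = 0.0943
F = 418.35 · e^(0.0943 × 6/12) = 418.35 × 1.048279 = 438.5475
Value of long forward = (F − K)·e^(−rT) = (438.5475 − 448.92) · e^(−0.0943·6/12)
= -10.3725 × 0.953944 = -9.89
Short position value = −(long value) = ₹9.89

₹9.89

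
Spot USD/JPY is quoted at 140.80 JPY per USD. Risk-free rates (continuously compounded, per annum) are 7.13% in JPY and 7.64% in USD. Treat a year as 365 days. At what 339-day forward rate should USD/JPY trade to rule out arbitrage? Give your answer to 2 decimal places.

140.13

F = S·e^((r_JPY − r_USD)T) = 140.80 · e^((0.0713 − 0.0764) × 339/365)
= 140.80 · e^-0.004737 = 140.80 × 0.995274
F = 140.13 JPY per USD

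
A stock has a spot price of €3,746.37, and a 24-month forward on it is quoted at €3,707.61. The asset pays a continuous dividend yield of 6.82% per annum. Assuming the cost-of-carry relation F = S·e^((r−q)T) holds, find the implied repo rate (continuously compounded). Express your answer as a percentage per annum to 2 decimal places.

6.30%

From F = S·e^((r−q)T): (r − q) = ln(F/S)/T
ln(3707.61/3746.37) = ln(0.989654) = -0.010400
(r − q) = -0.010400 / (24/12) = -0.005200
r = ln(F/S)/T + q = -0.005200 + 0.0682 = 0.063000
r = 6.30%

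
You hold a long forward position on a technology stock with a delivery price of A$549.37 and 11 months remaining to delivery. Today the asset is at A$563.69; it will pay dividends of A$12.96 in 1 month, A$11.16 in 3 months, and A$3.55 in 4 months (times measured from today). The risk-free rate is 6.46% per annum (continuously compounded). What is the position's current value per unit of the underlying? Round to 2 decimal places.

A$18.56

PV(remaining dividends) I = 12.96·e^(−0.0646·1/12) + 11.16·e^(−0.0646·3/12) + 3.55·e^(−0.0646·4/12) = 27.3460
Current forward F = (S − I)·e^(rT) = (563.69 − 27.3460)·e^(0.0646·11/12) = 536.3440 × 1.061005 = 569.0637
Value (long) = (F − K)·e^(−rT) = (569.0637 − 549.37) × 0.942503 = 18.5614
Value = A$18.56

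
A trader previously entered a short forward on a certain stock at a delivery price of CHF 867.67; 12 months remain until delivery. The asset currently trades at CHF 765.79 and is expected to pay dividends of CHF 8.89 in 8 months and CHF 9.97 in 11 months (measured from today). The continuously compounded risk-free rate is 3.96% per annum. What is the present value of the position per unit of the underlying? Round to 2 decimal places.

PV(remaining dividends) I = 8.89·e^(−0.0396·8/12) + 9.97·e^(−0.0396·11/12) = 18.2730
Current forward F = (S − I)·e^(rT) = (765.79 − 18.2730)·e^(0.0396·12/12) = 747.5170 × 1.040395 = 777.7129
Value (long) = (F − K)·e^(−rT) = (777.7129 − 867.67) × 0.961174 = -86.4644
Short position value = −(long value) = CHF 86.46

CHF 86.46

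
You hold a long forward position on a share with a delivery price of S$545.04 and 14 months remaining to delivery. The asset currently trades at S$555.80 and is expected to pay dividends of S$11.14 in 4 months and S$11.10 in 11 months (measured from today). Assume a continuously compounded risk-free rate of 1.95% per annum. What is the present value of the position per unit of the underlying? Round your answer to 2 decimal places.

S$1.05

PV(remaining dividends) I = 11.14·e^(−0.0195·4/12) + 11.10·e^(−0.0195·11/12) = 21.9712
Current forward F = (S − I)·e^(rT) = (555.80 − 21.9712)·e^(0.0195·14/12) = 533.8288 × 1.023011 = 546.1127
Value (long) = (F − K)·e^(−rT) = (546.1127 − 545.04) × 0.977507 = 1.0486
Value = S$1.05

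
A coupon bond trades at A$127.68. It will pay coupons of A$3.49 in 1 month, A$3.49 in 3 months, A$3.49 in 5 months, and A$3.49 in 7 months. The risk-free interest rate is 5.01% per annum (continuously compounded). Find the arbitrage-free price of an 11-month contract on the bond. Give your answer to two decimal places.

A$119.31

PV(coupons) I = 3.49·e^(−0.0501·1/12) + 3.49·e^(−0.0501·3/12) + 3.49·e^(−0.0501·5/12) + 3.49·e^(−0.0501·7/12)
I = 3.4755 + 3.4466 + 3.4179 + 3.3895 = 13.7295
F = (S − I)·e^(rT) = (127.68 − 13.7295) · e^(0.0501·11/12)
= 113.9505 · e^0.045925 = 113.9505 × 1.046996 = A$119.31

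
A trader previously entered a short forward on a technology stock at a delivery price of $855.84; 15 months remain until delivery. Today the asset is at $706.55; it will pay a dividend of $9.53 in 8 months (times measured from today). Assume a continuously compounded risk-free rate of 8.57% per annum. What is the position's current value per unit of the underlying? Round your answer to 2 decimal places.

PV(remaining dividends) I = 9.53·e^(−0.0857·8/12) = 9.0008
Current forward F = (S − I)·e^(rT) = (706.55 − 9.0008)·e^(0.0857·15/12) = 697.5492 × 1.113073 = 776.4232
Value (long) = (F − K)·e^(−rT) = (776.4232 − 855.84) × 0.898413 = -71.3491
Short position value = −(long value) = $71.35

$71.35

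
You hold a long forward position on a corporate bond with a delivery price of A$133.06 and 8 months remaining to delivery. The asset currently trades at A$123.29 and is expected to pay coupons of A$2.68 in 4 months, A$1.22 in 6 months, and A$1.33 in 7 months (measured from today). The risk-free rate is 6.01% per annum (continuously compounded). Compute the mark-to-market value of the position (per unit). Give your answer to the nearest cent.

PV(remaining coupons) I = 2.68·e^(−0.0601·4/12) + 1.22·e^(−0.0601·6/12) + 1.33·e^(−0.0601·7/12) = 5.0949
Current forward F = (S − I)·e^(rT) = (123.29 − 5.0949)·e^(0.0601·8/12) = 118.1951 × 1.040880 = 123.0269
Value (long) = (F − K)·e^(−rT) = (123.0269 − 133.06) × 0.960725 = -9.6390
Value = -A$9.64

-A$9.64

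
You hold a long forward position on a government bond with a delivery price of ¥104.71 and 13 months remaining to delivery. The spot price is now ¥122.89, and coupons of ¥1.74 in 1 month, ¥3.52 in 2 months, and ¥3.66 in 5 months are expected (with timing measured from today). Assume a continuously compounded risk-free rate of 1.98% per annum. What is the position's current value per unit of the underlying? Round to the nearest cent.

PV(remaining coupons) I = 1.74·e^(−0.0198·1/12) + 3.52·e^(−0.0198·2/12) + 3.66·e^(−0.0198·5/12) = 8.8755
Current forward F = (S − I)·e^(rT) = (122.89 − 8.8755)·e^(0.0198·13/12) = 114.0145 × 1.021682 = 116.4866
Value (long) = (F − K)·e^(−rT) = (116.4866 − 104.71) × 0.978778 = 11.5267
Value = ¥11.53

¥11.53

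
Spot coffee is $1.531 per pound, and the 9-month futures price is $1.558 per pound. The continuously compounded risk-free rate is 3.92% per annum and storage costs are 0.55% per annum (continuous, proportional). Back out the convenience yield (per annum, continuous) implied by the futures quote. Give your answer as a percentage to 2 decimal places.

2.14%

F = S·e^((r+u−y)T) ⇒ (r+u−y) = ln(F/S)/T
ln(1.558/1.531) = 0.017482; /T ⇒ 0.023309
y = r + u − ln(F/S)/T = 0.0392 + 0.0055 − 0.023309 = 0.021391
y = 2.14%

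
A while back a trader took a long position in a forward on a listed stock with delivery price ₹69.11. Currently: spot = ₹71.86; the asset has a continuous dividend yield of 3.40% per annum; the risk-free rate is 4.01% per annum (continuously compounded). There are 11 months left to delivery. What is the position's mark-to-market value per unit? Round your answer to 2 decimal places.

Current fair forward for the remaining 11 months: F = S·e^((r − q)·T), (r − q) = 0.0401 − 0.0340 = 0.0061
F = 71.86 · e^(0.0061 × 11/12) = 71.86 × 1.005607 = 72.2629
Value of long forward = (F − K)·e^(−rT) = (72.2629 − 69.11) · e^(−0.0401·11/12)
= 3.1529 × 0.963909 = 3.04

₹3.04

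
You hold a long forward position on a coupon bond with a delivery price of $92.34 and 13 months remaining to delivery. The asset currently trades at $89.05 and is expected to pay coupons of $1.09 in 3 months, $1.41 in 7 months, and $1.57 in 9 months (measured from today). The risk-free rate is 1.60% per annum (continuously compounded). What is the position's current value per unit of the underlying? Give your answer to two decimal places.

PV(remaining coupons) I = 1.09·e^(−0.0160·3/12) + 1.41·e^(−0.0160·7/12) + 1.57·e^(−0.0160·9/12) = 4.0338
Current forward F = (S − I)·e^(rT) = (89.05 − 4.0338)·e^(0.0160·13/12) = 85.0162 × 1.017484 = 86.5026
Value (long) = (F − K)·e^(−rT) = (86.5026 − 92.34) × 0.982816 = -5.7371
Value = -$5.74

-$5.74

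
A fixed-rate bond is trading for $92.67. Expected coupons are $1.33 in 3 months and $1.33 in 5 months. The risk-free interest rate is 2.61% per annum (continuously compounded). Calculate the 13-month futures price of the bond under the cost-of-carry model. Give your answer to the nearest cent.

$92.62

PV(coupons) I = 1.33·e^(−0.0261·3/12) + 1.33·e^(−0.0261·5/12)
I = 1.3214 + 1.3156 = 2.6370
F = (S − I)·e^(rT) = (92.67 − 2.6370) · e^(0.0261·13/12)
= 90.0330 · e^0.028275 = 90.0330 × 1.028679 = $92.62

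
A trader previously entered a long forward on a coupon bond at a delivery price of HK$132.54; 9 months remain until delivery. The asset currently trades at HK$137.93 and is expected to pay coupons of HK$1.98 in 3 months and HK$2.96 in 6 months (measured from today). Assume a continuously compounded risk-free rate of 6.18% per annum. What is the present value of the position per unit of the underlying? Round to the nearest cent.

PV(remaining coupons) I = 1.98·e^(−0.0618·3/12) + 2.96·e^(−0.0618·6/12) = 4.8196
Current forward F = (S − I)·e^(rT) = (137.93 − 4.8196)·e^(0.0618·9/12) = 133.1104 × 1.047441 = 139.4253
Value (long) = (F − K)·e^(−rT) = (139.4253 − 132.54) × 0.954708 = 6.5735
Value = HK$6.57

HK$6.57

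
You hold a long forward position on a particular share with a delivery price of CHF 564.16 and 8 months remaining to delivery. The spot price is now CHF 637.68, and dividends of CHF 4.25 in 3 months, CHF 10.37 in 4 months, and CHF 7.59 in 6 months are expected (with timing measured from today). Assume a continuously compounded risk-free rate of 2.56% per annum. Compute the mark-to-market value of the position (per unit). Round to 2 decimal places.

PV(remaining dividends) I = 4.25·e^(−0.0256·3/12) + 10.37·e^(−0.0256·4/12) + 7.59·e^(−0.0256·6/12) = 21.9982
Current forward F = (S − I)·e^(rT) = (637.68 − 21.9982)·e^(0.0256·8/12) = 615.6818 × 1.017213 = 626.2795
Value (long) = (F − K)·e^(−rT) = (626.2795 − 564.16) × 0.983078 = 61.0683
Value = CHF 61.07

CHF 61.07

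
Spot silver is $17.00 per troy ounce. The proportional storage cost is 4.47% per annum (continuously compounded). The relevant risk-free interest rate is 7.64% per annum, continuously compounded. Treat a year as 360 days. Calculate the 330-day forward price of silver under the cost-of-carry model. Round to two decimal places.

Net carry = r + u − y = 0.0764 + 0.0447 − 0.0000 = 0.1211
F = S·e^((r+u−y)T) = 17.00 · e^(0.1211 × 330/360) = 17.00 · e^0.111008
= 17.00 × 1.117404 = $19.00 per troy ounce

$19.00 per troy ounce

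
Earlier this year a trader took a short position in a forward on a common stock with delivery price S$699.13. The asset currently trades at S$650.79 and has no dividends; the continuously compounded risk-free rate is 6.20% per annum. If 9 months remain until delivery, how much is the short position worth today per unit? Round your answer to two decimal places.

Current fair forward for the remaining 9 months: F = S·e^(r·T), r = 0.0620
F = 650.79 · e^(0.0620 × 9/12) = 650.79 × 1.047598 = 681.7663
Value of long forward = (F − K)·e^(−rT) = (681.7663 − 699.13) · e^(−0.0620·9/12)
= -17.3637 × 0.954565 = -16.57
Short position value = −(long value) = S$16.57

S$16.57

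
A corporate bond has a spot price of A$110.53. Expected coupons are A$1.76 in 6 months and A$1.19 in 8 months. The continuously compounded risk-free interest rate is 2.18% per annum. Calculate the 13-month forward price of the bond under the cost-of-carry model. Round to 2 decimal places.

PV(coupons) I = 1.76·e^(−0.0218·6/12) + 1.19·e^(−0.0218·8/12)
I = 1.7409 + 1.1728 = 2.9137
F = (S − I)·e^(rT) = (110.53 − 2.9137) · e^(0.0218·13/12)
= 107.6163 · e^0.023617 = 107.6163 × 1.023898 = A$110.19

A$110.19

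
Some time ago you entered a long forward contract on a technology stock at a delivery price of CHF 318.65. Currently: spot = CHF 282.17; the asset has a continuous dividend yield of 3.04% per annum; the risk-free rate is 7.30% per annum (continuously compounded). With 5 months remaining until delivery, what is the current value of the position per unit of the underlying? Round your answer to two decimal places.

Current fair forward for the remaining 5 months: F = S·e^((r − q)·T), (r − q) = 0.0730 − 0.0304 = 0.0426
F = 282.17 · e^(0.0426 × 5/12) = 282.17 × 1.017908 = 287.2231
Value of long forward = (F − K)·e^(−rT) = (287.2231 − 318.65) · e^(−0.0730·5/12)
= -31.4269 × 0.970041 = -30.49

-CHF 30.49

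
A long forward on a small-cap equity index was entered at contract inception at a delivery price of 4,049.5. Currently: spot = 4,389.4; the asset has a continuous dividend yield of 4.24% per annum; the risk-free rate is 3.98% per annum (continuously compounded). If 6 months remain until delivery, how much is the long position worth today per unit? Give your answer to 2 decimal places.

Current fair forward for the remaining 6 months: F = S·e^((r − q)·T), (r − q) = 0.0398 − 0.0424 = -0.0026
F = 4389.4 · e^(-0.0026 × 6/12) = 4389.4 × 0.99870084 = 4383.6975
Value of long forward = (F − K)·e^(−rT) = (4383.6975 − 4049.5) · e^(−0.0398·6/12)
= 334.1975 × 0.98029670 = 327.61

327.61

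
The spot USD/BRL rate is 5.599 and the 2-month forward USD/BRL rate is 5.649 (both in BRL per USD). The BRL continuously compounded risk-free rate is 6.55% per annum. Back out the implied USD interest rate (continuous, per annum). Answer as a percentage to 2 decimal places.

F = S·e^((r_BRL − r_USD)T) ⇒ r_USD = r_BRL − ln(F/S)/T
ln(5.649/5.599) = 0.008891; /(2/12) = 0.053346
r_USD = 0.0655 − 0.053346 = 0.012154
r_USD = 1.22%

1.22%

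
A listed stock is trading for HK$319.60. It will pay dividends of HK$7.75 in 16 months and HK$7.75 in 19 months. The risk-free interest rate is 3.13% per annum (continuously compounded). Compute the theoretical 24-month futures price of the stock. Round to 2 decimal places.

HK$324.48

PV(dividends) I = 7.75·e^(−0.0313·16/12) + 7.75·e^(−0.0313·19/12)
I = 7.4332 + 7.3753 = 14.8085
F = (S − I)·e^(rT) = (319.60 − 14.8085) · e^(0.0313·24/12)
= 304.7915 · e^0.062600 = 304.7915 × 1.064601 = HK$324.48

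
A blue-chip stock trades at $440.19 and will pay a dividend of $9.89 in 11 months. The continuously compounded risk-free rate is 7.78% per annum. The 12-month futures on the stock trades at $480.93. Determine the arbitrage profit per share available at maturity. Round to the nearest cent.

PV(dividends) I = 9.89·e^(−0.0778·11/12) = 9.2092
Fair futures F* = (S − I)·e^(rT) = (440.19 − 9.2092)·e^0.077800 = 430.9808 × 1.080906 = 465.8497
Market $480.93 > fair 465.8497: forward overpriced → cash-and-carry (borrow at r, buy the stock and collect the dividends, short the forward).
Profit at T = |F_mkt − F*| = |480.93 − 465.8497| = $15.08 per share

$15.08 per share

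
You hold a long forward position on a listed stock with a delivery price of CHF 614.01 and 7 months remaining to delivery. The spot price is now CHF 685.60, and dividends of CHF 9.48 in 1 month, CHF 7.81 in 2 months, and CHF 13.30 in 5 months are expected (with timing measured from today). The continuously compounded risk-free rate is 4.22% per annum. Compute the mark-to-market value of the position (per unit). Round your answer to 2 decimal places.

CHF 56.25

PV(remaining dividends) I = 9.48·e^(−0.0422·1/12) + 7.81·e^(−0.0422·2/12) + 13.30·e^(−0.0422·5/12) = 30.2702
Current forward F = (S − I)·e^(rT) = (685.60 − 30.2702)·e^(0.0422·7/12) = 655.3298 × 1.024922 = 671.6619
Value (long) = (F − K)·e^(−rT) = (671.6619 − 614.01) × 0.975684 = 56.2500
Value = CHF 56.25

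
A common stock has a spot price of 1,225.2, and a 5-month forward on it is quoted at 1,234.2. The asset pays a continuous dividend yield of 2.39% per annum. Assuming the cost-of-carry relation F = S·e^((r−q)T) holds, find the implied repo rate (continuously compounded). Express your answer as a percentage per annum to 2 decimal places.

4.15%

From F = S·e^((r−q)T): (r − q) = ln(F/S)/T
ln(1234.2/1225.2) = ln(1.007346) = 0.007319
(r − q) = 0.007319 / (5/12) = 0.017566
r = ln(F/S)/T + q = 0.017566 + 0.0239 = 0.041466
r = 4.15%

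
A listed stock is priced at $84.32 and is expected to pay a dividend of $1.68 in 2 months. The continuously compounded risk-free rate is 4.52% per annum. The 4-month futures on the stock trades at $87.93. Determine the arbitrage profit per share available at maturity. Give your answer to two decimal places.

PV(dividends) I = 1.68·e^(−0.0452·2/12) = 1.6674
Fair futures F* = (S − I)·e^(rT) = (84.32 − 1.6674)·e^0.015067 = 82.6526 × 1.015181 = 83.9073
Market $87.93 > fair 83.9073: forward overpriced → cash-and-carry (borrow at r, buy the stock and collect the dividends, short the forward).
Profit at T = |F_mkt − F*| = |87.93 − 83.9073| = $4.02 per share

$4.02 per share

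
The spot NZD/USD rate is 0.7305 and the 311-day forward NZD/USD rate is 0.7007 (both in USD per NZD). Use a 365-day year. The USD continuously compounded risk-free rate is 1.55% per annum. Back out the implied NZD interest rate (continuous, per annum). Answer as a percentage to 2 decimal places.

6.44%

F = S·e^((r_USD − r_NZD)T) ⇒ r_NZD = r_USD − ln(F/S)/T
ln(0.7007/0.7305) = -0.041649; /(311/365) = -0.048881
r_NZD = 0.0155 + 0.048881 = 0.064381
r_NZD = 6.44%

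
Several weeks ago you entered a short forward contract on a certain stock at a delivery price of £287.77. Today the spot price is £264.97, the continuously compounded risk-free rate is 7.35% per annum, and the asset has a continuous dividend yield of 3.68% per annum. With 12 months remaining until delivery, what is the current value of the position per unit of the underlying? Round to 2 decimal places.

Current fair forward for the remaining 12 months: F = S·e^((r − q)·T), (r − q) = 0.0735 − 0.0368 = 0.0367
F = 264.97 · e^(0.0367 × 12/12) = 264.97 × 1.037382 = 274.8751
Value of long forward = (F − K)·e^(−rT) = (274.8751 − 287.77) · e^(−0.0735·12/12)
= -12.8949 × 0.929136 = -11.98
Short position value = −(long value) = £11.98

£11.98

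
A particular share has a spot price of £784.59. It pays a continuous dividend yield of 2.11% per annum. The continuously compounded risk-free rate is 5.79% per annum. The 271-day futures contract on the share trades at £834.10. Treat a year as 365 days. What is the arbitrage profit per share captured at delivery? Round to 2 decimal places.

£27.78 per share

Fair futures: F* = S·e^(carry·T), with carry = (r − q) = 0.0579 − 0.0211 = 0.0368
F* = 784.59 · e^(0.0368 × 271/365) = 784.59 · e^0.027323 = 784.59 × 1.027700 = £806.3231
Market £834.10 > fair £806.3231: forward overpriced → cash-and-carry (buy spot, short the forward).
At maturity, profit = |F_mkt − F*| = |834.10 − 806.3231| = £27.78 per share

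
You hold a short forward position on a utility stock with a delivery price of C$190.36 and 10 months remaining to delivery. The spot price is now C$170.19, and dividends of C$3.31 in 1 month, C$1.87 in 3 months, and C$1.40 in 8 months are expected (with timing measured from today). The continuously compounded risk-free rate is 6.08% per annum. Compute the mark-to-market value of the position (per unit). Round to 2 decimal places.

C$17.24

PV(remaining dividends) I = 3.31·e^(−0.0608·1/12) + 1.87·e^(−0.0608·3/12) + 1.40·e^(−0.0608·8/12) = 6.4795
Current forward F = (S − I)·e^(rT) = (170.19 − 6.4795)·e^(0.0608·10/12) = 163.7105 × 1.051972 = 172.2189
Value (long) = (F − K)·e^(−rT) = (172.2189 − 190.36) × 0.950595 = -17.2448
Short position value = −(long value) = C$17.24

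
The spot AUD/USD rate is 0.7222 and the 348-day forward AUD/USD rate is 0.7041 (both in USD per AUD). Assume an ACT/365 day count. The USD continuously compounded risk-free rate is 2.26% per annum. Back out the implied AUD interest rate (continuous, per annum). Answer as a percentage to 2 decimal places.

F = S·e^((r_USD − r_AUD)T) ⇒ r_AUD = r_USD − ln(F/S)/T
ln(0.7041/0.7222) = -0.025382; /(348/365) = -0.026622
r_AUD = 0.0226 + 0.026622 = 0.049222
r_AUD = 4.92%

4.92%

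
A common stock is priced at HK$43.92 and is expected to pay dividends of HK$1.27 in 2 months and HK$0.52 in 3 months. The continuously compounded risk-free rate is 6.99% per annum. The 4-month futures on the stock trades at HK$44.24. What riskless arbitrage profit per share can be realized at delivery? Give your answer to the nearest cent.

HK$1.09 per share

PV(dividends) I = 1.27·e^(−0.0699·2/12) + 0.52·e^(−0.0699·3/12) = 1.7663
Fair futures F* = (S − I)·e^(rT) = (43.92 − 1.7663)·e^0.023300 = 42.1537 × 1.023574 = 43.1474
Market HK$44.24 > fair 43.1474: forward overpriced → cash-and-carry (borrow at r, buy the stock and collect the dividends, short the forward).
Profit at T = |F_mkt − F*| = |44.24 − 43.1474| = HK$1.09 per share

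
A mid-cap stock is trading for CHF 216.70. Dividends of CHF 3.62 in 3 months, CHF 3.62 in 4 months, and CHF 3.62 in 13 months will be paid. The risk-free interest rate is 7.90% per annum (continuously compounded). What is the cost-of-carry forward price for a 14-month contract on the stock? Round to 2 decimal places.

PV(dividends) I = 3.62·e^(−0.0790·3/12) + 3.62·e^(−0.0790·4/12) + 3.62·e^(−0.0790·13/12)
I = 3.5492 + 3.5259 + 3.3231 = 10.3982
F = (S − I)·e^(rT) = (216.70 − 10.3982) · e^(0.0790·14/12)
= 206.3018 · e^0.092167 = 206.3018 × 1.096548 = CHF 226.22

CHF 226.22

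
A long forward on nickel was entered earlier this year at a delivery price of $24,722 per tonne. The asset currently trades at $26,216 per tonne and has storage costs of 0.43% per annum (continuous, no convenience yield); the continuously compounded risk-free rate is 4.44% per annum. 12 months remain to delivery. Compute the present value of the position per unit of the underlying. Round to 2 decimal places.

Current fair forward for the remaining 12 months: F = S·e^((r + u)·T), (r + u) = 0.0444 + 0.0043 = 0.0487
F = 26216 · e^(0.0487 × 12/12) = 26216 × 1.04990533 = 27524.3181
Value of long forward = (F − K)·e^(−rT) = (27524.3181 − 24722) · e^(−0.0444·12/12)
= 2802.3181 × 0.95657125 = 2680.62

$2680.62 per tonne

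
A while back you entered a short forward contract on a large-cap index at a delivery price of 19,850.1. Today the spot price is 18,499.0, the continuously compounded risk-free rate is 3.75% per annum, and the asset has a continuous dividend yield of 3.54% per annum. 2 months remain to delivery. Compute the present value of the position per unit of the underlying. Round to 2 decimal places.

1336.25

Current fair forward for the remaining 2 months: F = S·e^((r − q)·T), (r − q) = 0.0375 − 0.0354 = 0.0021
F = 18499.0 · e^(0.0021 × 2/12) = 18499.0 × 1.00035006 = 18505.4758
Value of long forward = (F − K)·e^(−rT) = (18505.4758 − 19850.1) · e^(−0.0375·2/12)
= -1344.6242 × 0.99376949 = -1336.25
Short position value = −(long value) = 1336.25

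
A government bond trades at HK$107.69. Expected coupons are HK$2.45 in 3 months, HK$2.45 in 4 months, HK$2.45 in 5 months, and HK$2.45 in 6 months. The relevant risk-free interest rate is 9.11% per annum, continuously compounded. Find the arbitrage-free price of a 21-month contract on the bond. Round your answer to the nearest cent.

PV(coupons) I = 2.45·e^(−0.0911·3/12) + 2.45·e^(−0.0911·4/12) + 2.45·e^(−0.0911·5/12) + 2.45·e^(−0.0911·6/12)
I = 2.3948 + 2.3767 + 2.3587 + 2.3409 = 9.4711
F = (S − I)·e^(rT) = (107.69 − 9.4711) · e^(0.0911·21/12)
= 98.2189 · e^0.159425 = 98.2189 × 1.172836 = HK$115.19

HK$115.19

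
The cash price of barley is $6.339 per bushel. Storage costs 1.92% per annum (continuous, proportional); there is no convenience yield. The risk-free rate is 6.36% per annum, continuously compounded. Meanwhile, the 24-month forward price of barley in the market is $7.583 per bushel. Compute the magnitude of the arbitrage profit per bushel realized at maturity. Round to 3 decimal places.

$0.102 per bushel

Fair forward: F* = S·e^(carry·T), with carry = (r + u) = 0.0636 + 0.0192 = 0.0828
F* = 6.339 · e^(0.0828 × 24/12) = 6.339 · e^0.165600 = 6.339 × 1.180101 = $7.4807
Market $7.583 > fair $7.4807: forward overpriced → cash-and-carry (buy spot, short the forward).
At maturity, profit = |F_mkt − F*| = |7.583 − 7.4807| = $0.102 per bushel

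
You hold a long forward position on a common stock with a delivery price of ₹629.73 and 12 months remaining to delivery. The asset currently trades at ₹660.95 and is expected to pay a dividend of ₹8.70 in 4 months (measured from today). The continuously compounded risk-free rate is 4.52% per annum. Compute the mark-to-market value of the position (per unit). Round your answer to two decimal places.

PV(remaining dividends) I = 8.70·e^(−0.0452·4/12) = 8.5699
Current forward F = (S − I)·e^(rT) = (660.95 − 8.5699)·e^(0.0452·12/12) = 652.3801 × 1.046237 = 682.5442
Value (long) = (F − K)·e^(−rT) = (682.5442 − 629.73) × 0.955806 = 50.4801
Value = ₹50.48

₹50.48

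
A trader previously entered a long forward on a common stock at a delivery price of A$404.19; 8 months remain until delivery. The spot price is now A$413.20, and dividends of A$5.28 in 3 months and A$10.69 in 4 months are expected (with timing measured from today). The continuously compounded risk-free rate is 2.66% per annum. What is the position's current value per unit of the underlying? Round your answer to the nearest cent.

PV(remaining dividends) I = 5.28·e^(−0.0266·3/12) + 10.69·e^(−0.0266·4/12) = 15.8406
Current forward F = (S − I)·e^(rT) = (413.20 − 15.8406)·e^(0.0266·8/12) = 397.3594 × 1.017892 = 404.4690
Value (long) = (F − K)·e^(−rT) = (404.4690 − 404.19) × 0.982423 = 0.2741
Value = A$0.27

A$0.27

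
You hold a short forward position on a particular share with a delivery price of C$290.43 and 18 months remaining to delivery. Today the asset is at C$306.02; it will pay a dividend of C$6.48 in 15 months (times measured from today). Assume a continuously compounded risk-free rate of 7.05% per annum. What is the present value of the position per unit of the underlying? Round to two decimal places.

-C$38.80

PV(remaining dividends) I = 6.48·e^(−0.0705·15/12) = 5.9334
Current forward F = (S − I)·e^(rT) = (306.02 − 5.9334)·e^(0.0705·18/12) = 300.0866 × 1.111544 = 333.5595
Value (long) = (F − K)·e^(−rT) = (333.5595 − 290.43) × 0.899650 = 38.8015
Short position value = −(long value) = -C$38.80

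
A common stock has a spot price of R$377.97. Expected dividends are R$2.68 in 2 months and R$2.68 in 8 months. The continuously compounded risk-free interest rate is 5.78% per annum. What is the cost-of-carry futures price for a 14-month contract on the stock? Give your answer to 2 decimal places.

R$398.74

PV(dividends) I = 2.68·e^(−0.0578·2/12) + 2.68·e^(−0.0578·8/12)
I = 2.6543 + 2.5787 = 5.2330
F = (S − I)·e^(rT) = (377.97 − 5.2330) · e^(0.0578·14/12)
= 372.7370 · e^0.067433 = 372.7370 × 1.069759 = R$398.74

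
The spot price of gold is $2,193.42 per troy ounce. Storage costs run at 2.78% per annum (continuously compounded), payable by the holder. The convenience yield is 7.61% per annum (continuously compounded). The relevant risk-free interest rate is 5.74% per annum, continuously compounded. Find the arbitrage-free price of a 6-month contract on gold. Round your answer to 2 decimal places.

Net carry = r + u − y = 0.0574 + 0.0278 − 0.0761 = 0.0091
F = S·e^((r+u−y)T) = 2193.42 · e^(0.0091 × 6/12) = 2193.42 · e^0.00455000
= 2193.42 × 1.00456037 = $2,203.42 per troy ounce

$2,203.42 per troy ounce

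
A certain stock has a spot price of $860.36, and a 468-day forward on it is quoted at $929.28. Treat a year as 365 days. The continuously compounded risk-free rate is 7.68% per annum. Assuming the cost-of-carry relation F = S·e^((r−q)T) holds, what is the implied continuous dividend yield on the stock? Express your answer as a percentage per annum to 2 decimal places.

From F = S·e^((r−q)T): (r − q) = ln(F/S)/T
ln(929.28/860.36) = ln(1.080106) = 0.077059
(r − q) = 0.077059 / (468/365) = 0.060099
q = r − ln(F/S)/T = 0.0768 − 0.060099 = 0.016701
q = 1.67%

1.67%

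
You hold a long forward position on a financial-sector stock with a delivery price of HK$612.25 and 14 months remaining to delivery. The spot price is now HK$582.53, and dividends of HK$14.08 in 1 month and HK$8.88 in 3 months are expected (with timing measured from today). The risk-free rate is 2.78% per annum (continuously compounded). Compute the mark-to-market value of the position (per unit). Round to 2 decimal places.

PV(remaining dividends) I = 14.08·e^(−0.0278·1/12) + 8.88·e^(−0.0278·3/12) = 22.8659
Current forward F = (S − I)·e^(rT) = (582.53 − 22.8659)·e^(0.0278·14/12) = 559.6641 × 1.032965 = 578.1134
Value (long) = (F − K)·e^(−rT) = (578.1134 − 612.25) × 0.968087 = -33.0472
Value = -HK$33.05

-HK$33.05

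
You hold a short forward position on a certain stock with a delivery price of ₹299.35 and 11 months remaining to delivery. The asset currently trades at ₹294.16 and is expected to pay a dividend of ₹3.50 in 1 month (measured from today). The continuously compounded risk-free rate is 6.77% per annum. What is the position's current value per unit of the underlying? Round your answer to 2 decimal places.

PV(remaining dividends) I = 3.50·e^(−0.0677·1/12) = 3.4803
Current forward F = (S − I)·e^(rT) = (294.16 − 3.4803)·e^(0.0677·11/12) = 290.6797 × 1.064024 = 309.2902
Value (long) = (F − K)·e^(−rT) = (309.2902 − 299.35) × 0.939828 = 9.3421
Short position value = −(long value) = -₹9.34

-₹9.34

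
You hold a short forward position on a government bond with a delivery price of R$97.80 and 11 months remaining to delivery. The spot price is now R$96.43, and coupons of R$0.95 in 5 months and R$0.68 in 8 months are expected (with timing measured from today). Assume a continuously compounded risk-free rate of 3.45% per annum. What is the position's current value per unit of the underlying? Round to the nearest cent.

PV(remaining coupons) I = 0.95·e^(−0.0345·5/12) + 0.68·e^(−0.0345·8/12) = 1.6010
Current forward F = (S − I)·e^(rT) = (96.43 − 1.6010)·e^(0.0345·11/12) = 94.8290 × 1.032130 = 97.8759
Value (long) = (F − K)·e^(−rT) = (97.8759 − 97.80) × 0.968870 = 0.0735
Short position value = −(long value) = -R$0.07

-R$0.07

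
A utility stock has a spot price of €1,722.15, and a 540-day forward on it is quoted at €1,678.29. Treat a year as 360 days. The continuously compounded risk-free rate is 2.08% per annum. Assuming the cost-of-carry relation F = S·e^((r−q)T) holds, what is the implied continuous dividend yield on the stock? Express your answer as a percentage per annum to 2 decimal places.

From F = S·e^((r−q)T): (r − q) = ln(F/S)/T
ln(1678.29/1722.15) = ln(0.974532) = -0.025798
(r − q) = -0.025798 / (540/360) = -0.017199
q = r − ln(F/S)/T = 0.0208 + 0.017199 = 0.037999
q = 3.80%

3.80%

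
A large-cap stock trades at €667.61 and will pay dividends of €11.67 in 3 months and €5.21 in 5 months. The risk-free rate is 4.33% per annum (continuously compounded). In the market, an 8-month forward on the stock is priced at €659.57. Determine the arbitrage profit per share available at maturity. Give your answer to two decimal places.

€10.44 per share

PV(dividends) I = 11.67·e^(−0.0433·3/12) + 5.21·e^(−0.0433·5/12) = 16.6612
Fair forward F* = (S − I)·e^(rT) = (667.61 − 16.6612)·e^0.028867 = 650.9488 × 1.029288 = 670.0138
Market €659.57 < fair 670.0138: forward underpriced → reverse cash-and-carry (short the stock, invest proceeds at r, pay the dividends, go long the forward).
Profit at T = |F_mkt − F*| = |659.57 − 670.0138| = €10.44 per share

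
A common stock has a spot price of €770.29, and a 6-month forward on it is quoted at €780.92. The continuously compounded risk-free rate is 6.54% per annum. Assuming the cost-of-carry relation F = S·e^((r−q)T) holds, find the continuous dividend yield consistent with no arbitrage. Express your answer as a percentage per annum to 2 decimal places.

From F = S·e^((r−q)T): (r − q) = ln(F/S)/T
ln(780.92/770.29) = ln(1.013800) = 0.013706
(r − q) = 0.013706 / (6/12) = 0.027412
q = r − ln(F/S)/T = 0.0654 − 0.027412 = 0.037988
q = 3.80%

3.80%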